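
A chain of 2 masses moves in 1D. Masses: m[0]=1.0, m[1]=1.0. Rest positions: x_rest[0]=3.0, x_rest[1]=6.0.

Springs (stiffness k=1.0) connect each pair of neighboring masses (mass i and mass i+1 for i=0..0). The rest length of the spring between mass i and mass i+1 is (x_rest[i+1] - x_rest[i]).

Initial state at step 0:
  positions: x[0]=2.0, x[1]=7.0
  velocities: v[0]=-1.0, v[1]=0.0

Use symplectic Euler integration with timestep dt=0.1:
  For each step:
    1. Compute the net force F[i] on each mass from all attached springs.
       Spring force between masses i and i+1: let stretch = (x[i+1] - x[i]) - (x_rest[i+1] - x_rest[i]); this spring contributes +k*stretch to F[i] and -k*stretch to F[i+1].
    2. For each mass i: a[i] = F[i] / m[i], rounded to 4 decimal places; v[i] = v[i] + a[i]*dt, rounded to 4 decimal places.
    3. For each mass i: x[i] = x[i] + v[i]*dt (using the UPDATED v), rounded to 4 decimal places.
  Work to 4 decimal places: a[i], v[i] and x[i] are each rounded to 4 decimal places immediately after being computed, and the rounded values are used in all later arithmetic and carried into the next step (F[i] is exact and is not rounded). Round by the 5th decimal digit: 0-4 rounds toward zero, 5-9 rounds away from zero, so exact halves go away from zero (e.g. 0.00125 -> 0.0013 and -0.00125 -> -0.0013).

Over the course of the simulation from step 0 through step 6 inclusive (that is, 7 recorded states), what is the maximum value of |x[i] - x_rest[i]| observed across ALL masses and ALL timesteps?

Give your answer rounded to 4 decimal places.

Answer: 1.1960

Derivation:
Step 0: x=[2.0000 7.0000] v=[-1.0000 0.0000]
Step 1: x=[1.9200 6.9800] v=[-0.8000 -0.2000]
Step 2: x=[1.8606 6.9394] v=[-0.5940 -0.4060]
Step 3: x=[1.8220 6.8780] v=[-0.3861 -0.6139]
Step 4: x=[1.8040 6.7961] v=[-0.1805 -0.8195]
Step 5: x=[1.8059 6.6942] v=[0.0187 -1.0187]
Step 6: x=[1.8267 6.5735] v=[0.2075 -1.2075]
Max displacement = 1.1960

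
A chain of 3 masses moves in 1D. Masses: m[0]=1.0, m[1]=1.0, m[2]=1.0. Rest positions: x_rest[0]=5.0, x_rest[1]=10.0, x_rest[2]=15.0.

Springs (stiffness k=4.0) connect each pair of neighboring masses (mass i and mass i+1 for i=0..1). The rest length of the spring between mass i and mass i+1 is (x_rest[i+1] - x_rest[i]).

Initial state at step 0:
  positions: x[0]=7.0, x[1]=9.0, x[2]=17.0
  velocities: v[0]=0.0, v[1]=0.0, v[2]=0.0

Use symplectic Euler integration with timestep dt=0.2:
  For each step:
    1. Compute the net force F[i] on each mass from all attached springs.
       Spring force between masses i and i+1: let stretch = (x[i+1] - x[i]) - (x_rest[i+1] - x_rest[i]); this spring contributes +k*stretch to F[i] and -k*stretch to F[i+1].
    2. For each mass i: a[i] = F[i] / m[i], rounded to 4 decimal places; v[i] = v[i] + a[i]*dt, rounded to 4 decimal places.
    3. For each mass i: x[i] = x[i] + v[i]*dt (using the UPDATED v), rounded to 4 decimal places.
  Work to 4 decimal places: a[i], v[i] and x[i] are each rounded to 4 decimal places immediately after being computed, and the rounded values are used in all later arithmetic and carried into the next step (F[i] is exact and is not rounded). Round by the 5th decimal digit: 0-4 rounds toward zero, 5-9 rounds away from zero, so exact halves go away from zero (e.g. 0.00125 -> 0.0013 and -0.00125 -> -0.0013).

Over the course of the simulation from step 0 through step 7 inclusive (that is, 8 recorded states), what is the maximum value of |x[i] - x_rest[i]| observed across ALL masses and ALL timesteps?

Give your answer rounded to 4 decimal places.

Step 0: x=[7.0000 9.0000 17.0000] v=[0.0000 0.0000 0.0000]
Step 1: x=[6.5200 9.9600 16.5200] v=[-2.4000 4.8000 -2.4000]
Step 2: x=[5.7904 11.4192 15.7904] v=[-3.6480 7.2960 -3.6480]
Step 3: x=[5.1614 12.6772 15.1614] v=[-3.1450 6.2899 -3.1450]
Step 4: x=[4.9349 13.1301 14.9349] v=[-1.1324 2.2646 -1.1324]
Step 5: x=[5.2197 12.5606 15.2197] v=[1.4238 -2.8477 1.4238]
Step 6: x=[5.8790 11.2420 15.8790] v=[3.2965 -6.5931 3.2965]
Step 7: x=[6.5964 9.8072 16.5964] v=[3.5869 -7.1739 3.5869]
Max displacement = 3.1301

Answer: 3.1301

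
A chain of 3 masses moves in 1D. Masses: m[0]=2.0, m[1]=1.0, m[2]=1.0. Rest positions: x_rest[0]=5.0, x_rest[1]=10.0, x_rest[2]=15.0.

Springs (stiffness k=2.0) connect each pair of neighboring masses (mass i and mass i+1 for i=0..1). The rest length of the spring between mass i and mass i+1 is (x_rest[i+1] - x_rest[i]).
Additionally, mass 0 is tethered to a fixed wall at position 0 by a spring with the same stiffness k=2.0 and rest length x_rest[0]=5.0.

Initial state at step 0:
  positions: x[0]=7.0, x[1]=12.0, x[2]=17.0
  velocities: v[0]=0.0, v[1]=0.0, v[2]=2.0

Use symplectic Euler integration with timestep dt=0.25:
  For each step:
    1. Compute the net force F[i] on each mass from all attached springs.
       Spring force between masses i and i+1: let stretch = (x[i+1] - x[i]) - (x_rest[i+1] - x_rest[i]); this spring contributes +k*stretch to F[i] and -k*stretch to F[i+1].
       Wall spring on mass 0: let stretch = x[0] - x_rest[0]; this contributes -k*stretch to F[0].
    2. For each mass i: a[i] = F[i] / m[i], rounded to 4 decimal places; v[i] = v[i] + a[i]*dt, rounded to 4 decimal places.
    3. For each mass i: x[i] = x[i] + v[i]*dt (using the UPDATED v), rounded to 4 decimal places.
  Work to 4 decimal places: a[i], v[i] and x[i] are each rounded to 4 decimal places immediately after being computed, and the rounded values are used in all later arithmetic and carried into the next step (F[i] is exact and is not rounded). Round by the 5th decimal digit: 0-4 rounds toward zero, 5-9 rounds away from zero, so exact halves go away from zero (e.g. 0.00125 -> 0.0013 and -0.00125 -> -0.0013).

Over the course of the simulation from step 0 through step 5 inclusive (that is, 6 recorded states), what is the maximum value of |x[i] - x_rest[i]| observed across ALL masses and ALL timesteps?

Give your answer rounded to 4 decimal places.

Step 0: x=[7.0000 12.0000 17.0000] v=[0.0000 0.0000 2.0000]
Step 1: x=[6.8750 12.0000 17.5000] v=[-0.5000 0.0000 2.0000]
Step 2: x=[6.6406 12.0469 17.9375] v=[-0.9375 0.1875 1.7500]
Step 3: x=[6.3291 12.1543 18.2637] v=[-1.2461 0.4297 1.3047]
Step 4: x=[5.9861 12.2973 18.4512] v=[-1.3721 0.5718 0.7500]
Step 5: x=[5.6634 12.4206 18.4945] v=[-1.2908 0.4932 0.1731]
Max displacement = 3.4945

Answer: 3.4945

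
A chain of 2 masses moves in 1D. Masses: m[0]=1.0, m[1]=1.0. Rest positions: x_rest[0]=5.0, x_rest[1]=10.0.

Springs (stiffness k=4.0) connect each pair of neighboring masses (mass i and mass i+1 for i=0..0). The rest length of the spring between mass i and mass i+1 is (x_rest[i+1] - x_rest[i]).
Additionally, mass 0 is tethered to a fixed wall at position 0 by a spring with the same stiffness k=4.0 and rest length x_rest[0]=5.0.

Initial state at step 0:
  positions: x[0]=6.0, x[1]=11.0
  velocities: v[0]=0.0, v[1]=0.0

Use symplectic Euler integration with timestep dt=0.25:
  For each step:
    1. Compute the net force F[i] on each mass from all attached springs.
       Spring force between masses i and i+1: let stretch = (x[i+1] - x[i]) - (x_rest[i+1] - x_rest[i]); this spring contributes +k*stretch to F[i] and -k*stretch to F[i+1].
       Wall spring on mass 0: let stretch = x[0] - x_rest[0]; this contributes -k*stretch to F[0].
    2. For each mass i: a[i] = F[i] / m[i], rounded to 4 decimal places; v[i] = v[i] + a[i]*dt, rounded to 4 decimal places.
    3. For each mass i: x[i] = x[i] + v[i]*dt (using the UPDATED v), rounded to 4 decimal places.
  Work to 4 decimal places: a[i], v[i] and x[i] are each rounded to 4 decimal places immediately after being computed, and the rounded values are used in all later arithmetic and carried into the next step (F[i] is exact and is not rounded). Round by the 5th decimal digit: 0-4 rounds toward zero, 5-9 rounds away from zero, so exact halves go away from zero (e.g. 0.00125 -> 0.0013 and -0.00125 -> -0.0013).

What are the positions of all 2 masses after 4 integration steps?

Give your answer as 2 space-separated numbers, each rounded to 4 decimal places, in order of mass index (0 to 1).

Answer: 4.8789 10.3594

Derivation:
Step 0: x=[6.0000 11.0000] v=[0.0000 0.0000]
Step 1: x=[5.7500 11.0000] v=[-1.0000 0.0000]
Step 2: x=[5.3750 10.9375] v=[-1.5000 -0.2500]
Step 3: x=[5.0469 10.7344] v=[-1.3125 -0.8125]
Step 4: x=[4.8789 10.3594] v=[-0.6719 -1.5000]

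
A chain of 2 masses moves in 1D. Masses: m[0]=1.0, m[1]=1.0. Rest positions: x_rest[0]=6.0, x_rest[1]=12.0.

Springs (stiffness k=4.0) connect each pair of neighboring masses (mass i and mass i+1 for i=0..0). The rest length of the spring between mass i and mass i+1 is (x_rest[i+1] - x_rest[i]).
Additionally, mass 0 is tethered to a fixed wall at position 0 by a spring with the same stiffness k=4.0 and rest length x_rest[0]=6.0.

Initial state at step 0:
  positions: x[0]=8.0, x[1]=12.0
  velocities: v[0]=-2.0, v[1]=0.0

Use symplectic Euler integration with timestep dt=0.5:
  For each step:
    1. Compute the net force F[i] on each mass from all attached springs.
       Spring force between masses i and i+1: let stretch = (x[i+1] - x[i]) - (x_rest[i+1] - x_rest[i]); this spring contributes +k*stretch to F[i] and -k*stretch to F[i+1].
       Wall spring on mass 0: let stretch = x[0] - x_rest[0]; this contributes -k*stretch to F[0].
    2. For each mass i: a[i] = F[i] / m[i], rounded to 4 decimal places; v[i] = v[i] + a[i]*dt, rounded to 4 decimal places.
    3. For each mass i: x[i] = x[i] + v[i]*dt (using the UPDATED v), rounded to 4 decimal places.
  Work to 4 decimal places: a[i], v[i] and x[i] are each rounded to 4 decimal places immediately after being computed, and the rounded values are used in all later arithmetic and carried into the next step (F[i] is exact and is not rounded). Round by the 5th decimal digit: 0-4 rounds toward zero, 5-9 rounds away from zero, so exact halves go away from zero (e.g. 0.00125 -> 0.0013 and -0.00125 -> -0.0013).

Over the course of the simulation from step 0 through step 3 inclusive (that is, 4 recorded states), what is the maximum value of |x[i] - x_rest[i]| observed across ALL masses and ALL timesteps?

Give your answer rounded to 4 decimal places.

Answer: 3.0000

Derivation:
Step 0: x=[8.0000 12.0000] v=[-2.0000 0.0000]
Step 1: x=[3.0000 14.0000] v=[-10.0000 4.0000]
Step 2: x=[6.0000 11.0000] v=[6.0000 -6.0000]
Step 3: x=[8.0000 9.0000] v=[4.0000 -4.0000]
Max displacement = 3.0000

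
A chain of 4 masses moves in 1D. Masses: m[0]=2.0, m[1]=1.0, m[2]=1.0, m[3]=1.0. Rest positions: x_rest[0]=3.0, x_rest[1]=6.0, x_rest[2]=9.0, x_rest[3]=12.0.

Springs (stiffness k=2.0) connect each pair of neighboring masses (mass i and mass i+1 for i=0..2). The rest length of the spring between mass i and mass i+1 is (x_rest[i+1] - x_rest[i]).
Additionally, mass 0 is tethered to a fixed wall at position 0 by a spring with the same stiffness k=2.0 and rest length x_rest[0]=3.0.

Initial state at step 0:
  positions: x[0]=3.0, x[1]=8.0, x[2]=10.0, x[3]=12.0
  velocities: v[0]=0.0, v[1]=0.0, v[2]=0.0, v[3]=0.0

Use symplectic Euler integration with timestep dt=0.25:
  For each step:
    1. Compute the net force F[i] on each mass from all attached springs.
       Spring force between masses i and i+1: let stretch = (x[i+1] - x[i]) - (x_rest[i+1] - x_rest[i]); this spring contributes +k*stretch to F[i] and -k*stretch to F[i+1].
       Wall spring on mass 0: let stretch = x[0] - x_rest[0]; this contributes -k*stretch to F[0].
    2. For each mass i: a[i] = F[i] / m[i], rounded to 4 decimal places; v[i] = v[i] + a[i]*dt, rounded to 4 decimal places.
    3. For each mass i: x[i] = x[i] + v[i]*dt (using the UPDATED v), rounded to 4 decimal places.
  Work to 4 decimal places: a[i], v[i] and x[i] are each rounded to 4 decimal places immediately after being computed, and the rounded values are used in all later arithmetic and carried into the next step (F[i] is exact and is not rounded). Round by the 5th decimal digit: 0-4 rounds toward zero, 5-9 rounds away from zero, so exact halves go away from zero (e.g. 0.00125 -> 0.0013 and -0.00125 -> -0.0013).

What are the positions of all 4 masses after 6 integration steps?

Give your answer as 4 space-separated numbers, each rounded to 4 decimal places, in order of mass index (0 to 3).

Answer: 3.7211 5.2764 9.0654 13.4720

Derivation:
Step 0: x=[3.0000 8.0000 10.0000 12.0000] v=[0.0000 0.0000 0.0000 0.0000]
Step 1: x=[3.1250 7.6250 10.0000 12.1250] v=[0.5000 -1.5000 0.0000 0.5000]
Step 2: x=[3.3360 6.9844 9.9688 12.3594] v=[0.8438 -2.5625 -0.1250 0.9375]
Step 3: x=[3.5665 6.2608 9.8633 12.6700] v=[0.9219 -2.8945 -0.4219 1.2422]
Step 4: x=[3.7425 5.6507 9.6584 13.0047] v=[0.7039 -2.4404 -0.8198 1.3389]
Step 5: x=[3.8038 5.3030 9.3708 13.2962] v=[0.2453 -1.3907 -1.1505 1.1658]
Step 6: x=[3.7211 5.2764 9.0654 13.4720] v=[-0.3309 -0.1064 -1.2217 0.7031]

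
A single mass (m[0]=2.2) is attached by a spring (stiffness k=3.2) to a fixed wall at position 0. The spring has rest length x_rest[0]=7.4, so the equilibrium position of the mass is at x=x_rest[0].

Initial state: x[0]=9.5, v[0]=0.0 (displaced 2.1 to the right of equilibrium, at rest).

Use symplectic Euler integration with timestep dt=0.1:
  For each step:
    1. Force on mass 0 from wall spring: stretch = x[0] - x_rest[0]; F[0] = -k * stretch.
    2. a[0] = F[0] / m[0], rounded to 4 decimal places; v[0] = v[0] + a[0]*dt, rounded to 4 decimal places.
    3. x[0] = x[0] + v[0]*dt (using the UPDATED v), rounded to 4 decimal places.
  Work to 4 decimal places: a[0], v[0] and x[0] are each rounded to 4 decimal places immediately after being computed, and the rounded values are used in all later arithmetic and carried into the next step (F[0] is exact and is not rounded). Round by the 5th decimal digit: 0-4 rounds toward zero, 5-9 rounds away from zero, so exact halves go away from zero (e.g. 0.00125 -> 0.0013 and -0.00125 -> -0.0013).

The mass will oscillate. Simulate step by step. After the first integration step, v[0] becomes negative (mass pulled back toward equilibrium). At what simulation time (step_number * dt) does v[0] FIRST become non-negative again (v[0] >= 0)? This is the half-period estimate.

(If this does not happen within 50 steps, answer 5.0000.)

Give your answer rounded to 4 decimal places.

Step 0: x=[9.5000] v=[0.0000]
Step 1: x=[9.4695] v=[-0.3055]
Step 2: x=[9.4089] v=[-0.6065]
Step 3: x=[9.3190] v=[-0.8987]
Step 4: x=[9.2012] v=[-1.1778]
Step 5: x=[9.0572] v=[-1.4398]
Step 6: x=[8.8891] v=[-1.6809]
Step 7: x=[8.6994] v=[-1.8975]
Step 8: x=[8.4908] v=[-2.0865]
Step 9: x=[8.2663] v=[-2.2452]
Step 10: x=[8.0292] v=[-2.3712]
Step 11: x=[7.7829] v=[-2.4627]
Step 12: x=[7.5311] v=[-2.5184]
Step 13: x=[7.2774] v=[-2.5375]
Step 14: x=[7.0254] v=[-2.5197]
Step 15: x=[6.7789] v=[-2.4652]
Step 16: x=[6.5414] v=[-2.3749]
Step 17: x=[6.3164] v=[-2.2500]
Step 18: x=[6.1072] v=[-2.0924]
Step 19: x=[5.9168] v=[-1.9044]
Step 20: x=[5.7479] v=[-1.6887]
Step 21: x=[5.6031] v=[-1.4484]
Step 22: x=[5.4844] v=[-1.1870]
Step 23: x=[5.3936] v=[-0.9084]
Step 24: x=[5.3319] v=[-0.6166]
Step 25: x=[5.3003] v=[-0.3158]
Step 26: x=[5.2993] v=[-0.0104]
Step 27: x=[5.3288] v=[0.2952]
First v>=0 after going negative at step 27, time=2.7000

Answer: 2.7000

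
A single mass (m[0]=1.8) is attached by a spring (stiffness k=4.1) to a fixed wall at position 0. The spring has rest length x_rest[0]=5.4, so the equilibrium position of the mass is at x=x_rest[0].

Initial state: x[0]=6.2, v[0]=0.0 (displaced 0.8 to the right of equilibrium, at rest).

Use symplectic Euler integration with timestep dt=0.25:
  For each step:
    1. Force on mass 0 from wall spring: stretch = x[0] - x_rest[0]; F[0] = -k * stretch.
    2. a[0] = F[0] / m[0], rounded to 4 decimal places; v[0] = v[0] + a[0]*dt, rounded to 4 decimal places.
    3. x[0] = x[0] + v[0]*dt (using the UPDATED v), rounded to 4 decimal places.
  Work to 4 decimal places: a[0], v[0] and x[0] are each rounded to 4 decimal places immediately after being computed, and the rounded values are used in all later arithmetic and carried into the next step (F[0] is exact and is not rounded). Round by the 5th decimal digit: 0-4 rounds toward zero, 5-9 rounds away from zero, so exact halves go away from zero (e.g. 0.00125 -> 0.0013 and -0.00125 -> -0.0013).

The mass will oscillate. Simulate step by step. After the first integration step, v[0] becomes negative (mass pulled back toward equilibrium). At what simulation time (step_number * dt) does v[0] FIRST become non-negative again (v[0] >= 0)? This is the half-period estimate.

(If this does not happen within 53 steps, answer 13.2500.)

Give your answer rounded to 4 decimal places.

Step 0: x=[6.2000] v=[0.0000]
Step 1: x=[6.0861] v=[-0.4556]
Step 2: x=[5.8745] v=[-0.8463]
Step 3: x=[5.5954] v=[-1.1165]
Step 4: x=[5.2885] v=[-1.2278]
Step 5: x=[4.9974] v=[-1.1643]
Step 6: x=[4.7636] v=[-0.9351]
Step 7: x=[4.6204] v=[-0.5727]
Step 8: x=[4.5882] v=[-0.1288]
Step 9: x=[4.6716] v=[0.3335]
First v>=0 after going negative at step 9, time=2.2500

Answer: 2.2500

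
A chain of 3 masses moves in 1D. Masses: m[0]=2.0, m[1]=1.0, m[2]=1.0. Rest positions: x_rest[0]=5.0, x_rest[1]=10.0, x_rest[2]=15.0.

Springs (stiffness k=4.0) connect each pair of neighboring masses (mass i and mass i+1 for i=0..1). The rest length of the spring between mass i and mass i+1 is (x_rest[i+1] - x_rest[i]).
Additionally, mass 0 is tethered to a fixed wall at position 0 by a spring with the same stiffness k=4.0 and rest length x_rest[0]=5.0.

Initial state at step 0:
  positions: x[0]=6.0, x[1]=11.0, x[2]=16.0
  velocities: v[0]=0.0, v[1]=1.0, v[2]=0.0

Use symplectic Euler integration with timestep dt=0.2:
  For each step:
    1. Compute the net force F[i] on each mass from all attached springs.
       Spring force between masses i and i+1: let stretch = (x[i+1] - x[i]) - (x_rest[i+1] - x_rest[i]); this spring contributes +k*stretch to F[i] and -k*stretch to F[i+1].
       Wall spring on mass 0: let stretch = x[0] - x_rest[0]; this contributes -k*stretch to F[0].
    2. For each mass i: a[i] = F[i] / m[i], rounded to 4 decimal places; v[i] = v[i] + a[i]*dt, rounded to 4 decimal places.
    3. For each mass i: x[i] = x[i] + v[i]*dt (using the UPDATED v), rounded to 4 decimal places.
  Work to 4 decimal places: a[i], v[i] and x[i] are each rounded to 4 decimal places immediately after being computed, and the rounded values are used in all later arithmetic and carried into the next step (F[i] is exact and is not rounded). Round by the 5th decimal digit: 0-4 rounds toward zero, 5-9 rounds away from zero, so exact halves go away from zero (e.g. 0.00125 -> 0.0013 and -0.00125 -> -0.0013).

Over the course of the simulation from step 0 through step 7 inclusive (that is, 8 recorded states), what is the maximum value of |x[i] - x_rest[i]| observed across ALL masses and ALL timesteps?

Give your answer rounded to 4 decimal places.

Answer: 1.3605

Derivation:
Step 0: x=[6.0000 11.0000 16.0000] v=[0.0000 1.0000 0.0000]
Step 1: x=[5.9200 11.2000 16.0000] v=[-0.4000 1.0000 0.0000]
Step 2: x=[5.7888 11.3232 16.0320] v=[-0.6560 0.6160 0.1600]
Step 3: x=[5.6372 11.3143 16.1106] v=[-0.7578 -0.0445 0.3930]
Step 4: x=[5.4888 11.1645 16.2218] v=[-0.7418 -0.7491 0.5560]
Step 5: x=[5.3554 10.9157 16.3238] v=[-0.6670 -1.2438 0.5102]
Step 6: x=[5.2384 10.6426 16.3605] v=[-0.5850 -1.3656 0.1837]
Step 7: x=[5.1347 10.4197 16.2824] v=[-0.5187 -1.1146 -0.3906]
Max displacement = 1.3605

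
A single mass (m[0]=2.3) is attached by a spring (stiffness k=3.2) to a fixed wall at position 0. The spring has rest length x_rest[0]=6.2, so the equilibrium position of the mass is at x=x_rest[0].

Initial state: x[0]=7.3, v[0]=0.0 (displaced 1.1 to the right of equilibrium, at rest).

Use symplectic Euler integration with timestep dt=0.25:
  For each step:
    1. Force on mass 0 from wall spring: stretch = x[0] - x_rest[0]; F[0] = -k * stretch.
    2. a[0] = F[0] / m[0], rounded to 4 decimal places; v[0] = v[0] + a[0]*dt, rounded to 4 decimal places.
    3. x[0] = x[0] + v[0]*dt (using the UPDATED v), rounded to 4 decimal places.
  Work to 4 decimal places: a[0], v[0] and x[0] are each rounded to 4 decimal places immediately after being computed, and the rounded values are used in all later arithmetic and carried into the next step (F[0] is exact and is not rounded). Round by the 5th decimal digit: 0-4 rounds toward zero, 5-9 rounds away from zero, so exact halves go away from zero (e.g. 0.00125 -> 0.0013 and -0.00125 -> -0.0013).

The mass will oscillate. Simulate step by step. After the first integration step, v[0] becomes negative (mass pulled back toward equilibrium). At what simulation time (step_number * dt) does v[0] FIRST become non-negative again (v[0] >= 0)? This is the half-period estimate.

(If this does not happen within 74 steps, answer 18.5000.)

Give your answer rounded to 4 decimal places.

Step 0: x=[7.3000] v=[0.0000]
Step 1: x=[7.2044] v=[-0.3826]
Step 2: x=[7.0214] v=[-0.7320]
Step 3: x=[6.7670] v=[-1.0177]
Step 4: x=[6.4633] v=[-1.2149]
Step 5: x=[6.1367] v=[-1.3065]
Step 6: x=[5.8156] v=[-1.2845]
Step 7: x=[5.5279] v=[-1.1508]
Step 8: x=[5.2987] v=[-0.9170]
Step 9: x=[5.1478] v=[-0.6035]
Step 10: x=[5.0884] v=[-0.2375]
Step 11: x=[5.1257] v=[0.1492]
First v>=0 after going negative at step 11, time=2.7500

Answer: 2.7500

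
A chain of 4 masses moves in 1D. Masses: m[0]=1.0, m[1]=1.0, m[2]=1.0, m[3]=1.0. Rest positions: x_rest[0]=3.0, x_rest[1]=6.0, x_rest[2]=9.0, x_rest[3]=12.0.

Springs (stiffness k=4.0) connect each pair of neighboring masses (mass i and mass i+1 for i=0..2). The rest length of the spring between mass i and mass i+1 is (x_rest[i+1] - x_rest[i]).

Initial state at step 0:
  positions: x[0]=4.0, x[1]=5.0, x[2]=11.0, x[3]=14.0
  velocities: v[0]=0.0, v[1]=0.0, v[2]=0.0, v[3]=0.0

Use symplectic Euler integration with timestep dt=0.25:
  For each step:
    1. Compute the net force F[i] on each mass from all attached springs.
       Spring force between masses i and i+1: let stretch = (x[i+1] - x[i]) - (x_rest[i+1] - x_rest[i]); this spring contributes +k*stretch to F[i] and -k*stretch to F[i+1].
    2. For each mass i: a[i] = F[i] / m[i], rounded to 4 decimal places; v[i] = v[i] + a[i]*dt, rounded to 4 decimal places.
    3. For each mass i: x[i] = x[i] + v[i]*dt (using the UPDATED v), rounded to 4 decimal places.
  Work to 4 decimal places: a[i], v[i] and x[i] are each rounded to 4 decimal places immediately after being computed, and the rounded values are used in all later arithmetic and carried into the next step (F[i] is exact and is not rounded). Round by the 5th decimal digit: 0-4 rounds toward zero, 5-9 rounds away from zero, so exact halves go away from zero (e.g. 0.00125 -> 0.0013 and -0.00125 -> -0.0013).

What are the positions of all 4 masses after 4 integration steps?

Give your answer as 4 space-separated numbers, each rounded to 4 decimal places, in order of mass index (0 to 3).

Answer: 3.4297 8.0703 9.9922 12.5079

Derivation:
Step 0: x=[4.0000 5.0000 11.0000 14.0000] v=[0.0000 0.0000 0.0000 0.0000]
Step 1: x=[3.5000 6.2500 10.2500 14.0000] v=[-2.0000 5.0000 -3.0000 0.0000]
Step 2: x=[2.9375 7.8125 9.4375 13.8125] v=[-2.2500 6.2500 -3.2500 -0.7500]
Step 3: x=[2.8438 8.5625 9.3125 13.2813] v=[-0.3750 3.0000 -0.5000 -2.1250]
Step 4: x=[3.4297 8.0703 9.9922 12.5079] v=[2.3437 -1.9687 2.7188 -3.0938]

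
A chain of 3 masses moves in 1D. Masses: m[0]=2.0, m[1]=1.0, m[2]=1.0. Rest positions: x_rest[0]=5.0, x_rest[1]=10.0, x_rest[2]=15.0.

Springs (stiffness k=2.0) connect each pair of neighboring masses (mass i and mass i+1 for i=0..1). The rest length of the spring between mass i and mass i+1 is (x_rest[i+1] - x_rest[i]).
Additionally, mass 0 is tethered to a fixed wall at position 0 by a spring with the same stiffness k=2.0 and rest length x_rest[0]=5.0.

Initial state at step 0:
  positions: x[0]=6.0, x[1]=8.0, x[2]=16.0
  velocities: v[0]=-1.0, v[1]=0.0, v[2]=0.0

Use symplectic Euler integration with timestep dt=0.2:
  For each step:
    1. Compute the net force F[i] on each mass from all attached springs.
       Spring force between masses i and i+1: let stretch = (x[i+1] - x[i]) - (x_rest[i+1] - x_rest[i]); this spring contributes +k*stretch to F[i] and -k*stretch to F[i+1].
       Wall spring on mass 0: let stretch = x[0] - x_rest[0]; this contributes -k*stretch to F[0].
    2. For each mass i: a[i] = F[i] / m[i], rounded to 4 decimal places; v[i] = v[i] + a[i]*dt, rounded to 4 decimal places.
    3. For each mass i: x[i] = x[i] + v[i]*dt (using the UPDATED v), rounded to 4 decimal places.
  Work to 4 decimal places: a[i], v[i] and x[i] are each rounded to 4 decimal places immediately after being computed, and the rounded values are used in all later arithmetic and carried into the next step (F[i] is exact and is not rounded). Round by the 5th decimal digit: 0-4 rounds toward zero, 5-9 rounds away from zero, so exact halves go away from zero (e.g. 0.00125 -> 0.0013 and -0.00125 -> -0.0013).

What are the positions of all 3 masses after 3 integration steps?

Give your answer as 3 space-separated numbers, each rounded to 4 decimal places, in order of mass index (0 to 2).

Step 0: x=[6.0000 8.0000 16.0000] v=[-1.0000 0.0000 0.0000]
Step 1: x=[5.6400 8.4800 15.7600] v=[-1.8000 2.4000 -1.2000]
Step 2: x=[5.1680 9.3152 15.3376] v=[-2.3600 4.1760 -2.1120]
Step 3: x=[4.6552 10.3004 14.8334] v=[-2.5642 4.9261 -2.5210]

Answer: 4.6552 10.3004 14.8334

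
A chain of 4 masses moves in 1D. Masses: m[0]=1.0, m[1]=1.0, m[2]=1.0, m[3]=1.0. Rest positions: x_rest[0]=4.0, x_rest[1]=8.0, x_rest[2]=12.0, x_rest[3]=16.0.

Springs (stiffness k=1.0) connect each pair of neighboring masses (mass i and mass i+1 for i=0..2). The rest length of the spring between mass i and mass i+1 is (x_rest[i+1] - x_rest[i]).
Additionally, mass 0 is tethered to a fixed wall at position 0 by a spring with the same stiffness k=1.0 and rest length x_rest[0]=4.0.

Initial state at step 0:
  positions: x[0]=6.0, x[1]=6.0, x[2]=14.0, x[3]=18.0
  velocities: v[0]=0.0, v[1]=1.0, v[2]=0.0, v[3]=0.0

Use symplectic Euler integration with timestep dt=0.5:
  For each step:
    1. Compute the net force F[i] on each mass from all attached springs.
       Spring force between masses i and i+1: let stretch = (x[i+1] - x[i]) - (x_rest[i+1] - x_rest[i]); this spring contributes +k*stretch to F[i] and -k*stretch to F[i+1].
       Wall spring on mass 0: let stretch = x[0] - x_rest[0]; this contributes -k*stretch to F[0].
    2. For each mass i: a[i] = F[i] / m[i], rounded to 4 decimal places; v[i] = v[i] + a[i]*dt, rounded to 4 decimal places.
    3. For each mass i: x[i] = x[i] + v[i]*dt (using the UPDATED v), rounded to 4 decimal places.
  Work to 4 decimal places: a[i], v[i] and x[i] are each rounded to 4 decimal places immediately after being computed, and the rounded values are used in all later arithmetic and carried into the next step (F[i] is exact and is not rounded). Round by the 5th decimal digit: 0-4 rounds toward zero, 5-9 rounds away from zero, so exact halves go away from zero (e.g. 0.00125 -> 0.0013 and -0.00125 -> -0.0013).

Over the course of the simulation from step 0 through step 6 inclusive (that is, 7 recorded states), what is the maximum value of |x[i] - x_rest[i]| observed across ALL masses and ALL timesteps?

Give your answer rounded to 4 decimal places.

Answer: 3.9375

Derivation:
Step 0: x=[6.0000 6.0000 14.0000 18.0000] v=[0.0000 1.0000 0.0000 0.0000]
Step 1: x=[4.5000 8.5000 13.0000 18.0000] v=[-3.0000 5.0000 -2.0000 0.0000]
Step 2: x=[2.8750 11.1250 12.1250 17.7500] v=[-3.2500 5.2500 -1.7500 -0.5000]
Step 3: x=[2.5938 11.9375 12.4063 17.0938] v=[-0.5625 1.6250 0.5625 -1.3125]
Step 4: x=[4.0001 10.5313 13.7423 16.2657] v=[2.8125 -2.8125 2.6719 -1.6563]
Step 5: x=[6.0392 8.2950 14.9064 15.8067] v=[4.0781 -4.4726 2.3281 -0.9180]
Step 6: x=[7.1324 7.1476 14.6427 16.1227] v=[2.1864 -2.2948 -0.5275 0.6319]
Max displacement = 3.9375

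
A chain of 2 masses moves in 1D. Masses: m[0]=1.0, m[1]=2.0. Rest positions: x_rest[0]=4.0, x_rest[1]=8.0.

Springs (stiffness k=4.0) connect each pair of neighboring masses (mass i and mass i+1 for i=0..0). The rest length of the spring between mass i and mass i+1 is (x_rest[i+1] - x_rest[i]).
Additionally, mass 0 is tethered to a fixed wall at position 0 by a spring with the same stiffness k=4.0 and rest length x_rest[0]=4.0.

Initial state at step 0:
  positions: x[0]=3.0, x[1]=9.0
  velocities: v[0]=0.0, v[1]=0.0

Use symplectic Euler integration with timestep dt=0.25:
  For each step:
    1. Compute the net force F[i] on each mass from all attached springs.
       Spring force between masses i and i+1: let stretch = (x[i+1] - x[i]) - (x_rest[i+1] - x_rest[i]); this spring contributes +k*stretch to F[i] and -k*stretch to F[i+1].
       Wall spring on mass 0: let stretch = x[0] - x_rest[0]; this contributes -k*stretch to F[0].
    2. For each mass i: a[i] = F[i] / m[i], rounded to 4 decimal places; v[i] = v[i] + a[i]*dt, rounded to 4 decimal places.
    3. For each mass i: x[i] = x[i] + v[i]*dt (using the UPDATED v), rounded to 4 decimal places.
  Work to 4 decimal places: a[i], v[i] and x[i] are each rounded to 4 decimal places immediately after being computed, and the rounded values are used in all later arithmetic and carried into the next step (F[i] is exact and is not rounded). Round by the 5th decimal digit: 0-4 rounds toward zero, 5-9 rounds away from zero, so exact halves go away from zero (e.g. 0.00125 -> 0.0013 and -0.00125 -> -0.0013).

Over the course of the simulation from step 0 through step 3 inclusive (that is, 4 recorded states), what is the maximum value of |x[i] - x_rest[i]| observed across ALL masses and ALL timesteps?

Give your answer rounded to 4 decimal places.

Step 0: x=[3.0000 9.0000] v=[0.0000 0.0000]
Step 1: x=[3.7500 8.7500] v=[3.0000 -1.0000]
Step 2: x=[4.8125 8.3750] v=[4.2500 -1.5000]
Step 3: x=[5.5625 8.0547] v=[3.0000 -1.2813]
Max displacement = 1.5625

Answer: 1.5625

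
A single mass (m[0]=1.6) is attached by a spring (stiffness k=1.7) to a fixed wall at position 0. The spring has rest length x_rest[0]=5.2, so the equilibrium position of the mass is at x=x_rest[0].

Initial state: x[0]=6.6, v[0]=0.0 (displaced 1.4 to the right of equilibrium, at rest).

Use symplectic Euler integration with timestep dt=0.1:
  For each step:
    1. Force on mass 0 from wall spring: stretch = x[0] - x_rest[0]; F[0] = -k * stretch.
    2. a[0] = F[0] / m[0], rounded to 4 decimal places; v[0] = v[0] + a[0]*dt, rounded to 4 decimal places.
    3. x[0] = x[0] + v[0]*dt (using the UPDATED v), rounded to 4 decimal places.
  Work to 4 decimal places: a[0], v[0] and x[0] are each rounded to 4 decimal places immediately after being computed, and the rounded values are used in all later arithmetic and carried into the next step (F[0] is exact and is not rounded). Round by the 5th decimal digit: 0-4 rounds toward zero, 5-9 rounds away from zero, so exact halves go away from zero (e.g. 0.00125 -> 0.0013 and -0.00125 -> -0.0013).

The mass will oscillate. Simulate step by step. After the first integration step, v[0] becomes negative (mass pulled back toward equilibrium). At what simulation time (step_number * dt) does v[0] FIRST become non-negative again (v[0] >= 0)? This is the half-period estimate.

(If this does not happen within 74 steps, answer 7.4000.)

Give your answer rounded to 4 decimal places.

Step 0: x=[6.6000] v=[0.0000]
Step 1: x=[6.5851] v=[-0.1488]
Step 2: x=[6.5555] v=[-0.2960]
Step 3: x=[6.5115] v=[-0.4400]
Step 4: x=[6.4536] v=[-0.5794]
Step 5: x=[6.3823] v=[-0.7126]
Step 6: x=[6.2985] v=[-0.8382]
Step 7: x=[6.2030] v=[-0.9549]
Step 8: x=[6.0969] v=[-1.0615]
Step 9: x=[5.9812] v=[-1.1568]
Step 10: x=[5.8572] v=[-1.2398]
Step 11: x=[5.7262] v=[-1.3096]
Step 12: x=[5.5897] v=[-1.3655]
Step 13: x=[5.4490] v=[-1.4069]
Step 14: x=[5.3057] v=[-1.4334]
Step 15: x=[5.1612] v=[-1.4446]
Step 16: x=[5.0172] v=[-1.4405]
Step 17: x=[4.8751] v=[-1.4211]
Step 18: x=[4.7364] v=[-1.3866]
Step 19: x=[4.6027] v=[-1.3373]
Step 20: x=[4.4753] v=[-1.2738]
Step 21: x=[4.3556] v=[-1.1968]
Step 22: x=[4.2449] v=[-1.1071]
Step 23: x=[4.1443] v=[-1.0056]
Step 24: x=[4.0550] v=[-0.8934]
Step 25: x=[3.9778] v=[-0.7717]
Step 26: x=[3.9136] v=[-0.6418]
Step 27: x=[3.8631] v=[-0.5051]
Step 28: x=[3.8268] v=[-0.3631]
Step 29: x=[3.8051] v=[-0.2172]
Step 30: x=[3.7982] v=[-0.0690]
Step 31: x=[3.8062] v=[0.0799]
First v>=0 after going negative at step 31, time=3.1000

Answer: 3.1000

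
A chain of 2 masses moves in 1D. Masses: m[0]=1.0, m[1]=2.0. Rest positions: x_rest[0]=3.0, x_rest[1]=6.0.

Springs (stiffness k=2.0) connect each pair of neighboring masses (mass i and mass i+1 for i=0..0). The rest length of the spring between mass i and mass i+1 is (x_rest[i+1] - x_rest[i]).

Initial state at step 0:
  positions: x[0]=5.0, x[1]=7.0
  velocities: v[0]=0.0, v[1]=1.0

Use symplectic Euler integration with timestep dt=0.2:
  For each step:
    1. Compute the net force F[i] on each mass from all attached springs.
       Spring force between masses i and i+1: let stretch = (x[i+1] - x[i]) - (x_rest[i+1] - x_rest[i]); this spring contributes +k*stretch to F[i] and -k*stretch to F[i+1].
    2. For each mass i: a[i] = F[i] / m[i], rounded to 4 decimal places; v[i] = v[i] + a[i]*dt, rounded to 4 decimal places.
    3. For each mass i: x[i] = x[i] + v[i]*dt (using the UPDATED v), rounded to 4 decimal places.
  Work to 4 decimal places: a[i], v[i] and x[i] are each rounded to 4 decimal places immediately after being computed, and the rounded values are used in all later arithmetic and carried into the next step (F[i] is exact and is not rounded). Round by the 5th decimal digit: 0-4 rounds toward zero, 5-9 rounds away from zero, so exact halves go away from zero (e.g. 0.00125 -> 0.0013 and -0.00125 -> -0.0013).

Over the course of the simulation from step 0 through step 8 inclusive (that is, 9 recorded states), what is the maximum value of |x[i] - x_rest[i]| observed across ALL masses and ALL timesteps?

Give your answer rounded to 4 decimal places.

Step 0: x=[5.0000 7.0000] v=[0.0000 1.0000]
Step 1: x=[4.9200 7.2400] v=[-0.4000 1.2000]
Step 2: x=[4.7856 7.5072] v=[-0.6720 1.3360]
Step 3: x=[4.6289 7.7855] v=[-0.7834 1.3917]
Step 4: x=[4.4847 8.0576] v=[-0.7208 1.3604]
Step 5: x=[4.3864 8.3068] v=[-0.4916 1.2458]
Step 6: x=[4.3617 8.5191] v=[-0.1234 1.0617]
Step 7: x=[4.4296 8.6851] v=[0.3396 0.8302]
Step 8: x=[4.5980 8.8009] v=[0.8418 0.5791]
Max displacement = 2.8009

Answer: 2.8009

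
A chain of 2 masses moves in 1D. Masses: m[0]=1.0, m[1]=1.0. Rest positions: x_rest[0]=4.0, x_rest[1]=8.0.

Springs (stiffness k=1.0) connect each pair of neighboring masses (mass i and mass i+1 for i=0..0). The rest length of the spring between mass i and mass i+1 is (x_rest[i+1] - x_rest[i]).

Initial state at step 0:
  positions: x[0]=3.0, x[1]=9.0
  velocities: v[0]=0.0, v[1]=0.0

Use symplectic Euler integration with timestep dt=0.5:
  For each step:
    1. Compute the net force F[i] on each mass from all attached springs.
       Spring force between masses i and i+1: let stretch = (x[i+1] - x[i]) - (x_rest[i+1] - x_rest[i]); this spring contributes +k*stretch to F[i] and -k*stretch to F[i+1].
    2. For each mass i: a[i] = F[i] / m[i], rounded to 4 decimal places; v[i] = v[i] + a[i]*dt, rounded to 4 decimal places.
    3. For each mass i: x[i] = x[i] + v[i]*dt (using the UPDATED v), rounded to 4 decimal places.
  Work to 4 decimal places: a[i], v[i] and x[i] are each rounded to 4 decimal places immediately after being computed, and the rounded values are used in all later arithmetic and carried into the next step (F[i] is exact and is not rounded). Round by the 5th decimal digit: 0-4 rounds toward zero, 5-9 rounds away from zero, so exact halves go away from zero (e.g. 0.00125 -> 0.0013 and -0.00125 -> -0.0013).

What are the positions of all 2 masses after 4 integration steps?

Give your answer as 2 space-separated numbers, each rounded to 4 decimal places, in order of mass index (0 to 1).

Step 0: x=[3.0000 9.0000] v=[0.0000 0.0000]
Step 1: x=[3.5000 8.5000] v=[1.0000 -1.0000]
Step 2: x=[4.2500 7.7500] v=[1.5000 -1.5000]
Step 3: x=[4.8750 7.1250] v=[1.2500 -1.2500]
Step 4: x=[5.0625 6.9375] v=[0.3750 -0.3750]

Answer: 5.0625 6.9375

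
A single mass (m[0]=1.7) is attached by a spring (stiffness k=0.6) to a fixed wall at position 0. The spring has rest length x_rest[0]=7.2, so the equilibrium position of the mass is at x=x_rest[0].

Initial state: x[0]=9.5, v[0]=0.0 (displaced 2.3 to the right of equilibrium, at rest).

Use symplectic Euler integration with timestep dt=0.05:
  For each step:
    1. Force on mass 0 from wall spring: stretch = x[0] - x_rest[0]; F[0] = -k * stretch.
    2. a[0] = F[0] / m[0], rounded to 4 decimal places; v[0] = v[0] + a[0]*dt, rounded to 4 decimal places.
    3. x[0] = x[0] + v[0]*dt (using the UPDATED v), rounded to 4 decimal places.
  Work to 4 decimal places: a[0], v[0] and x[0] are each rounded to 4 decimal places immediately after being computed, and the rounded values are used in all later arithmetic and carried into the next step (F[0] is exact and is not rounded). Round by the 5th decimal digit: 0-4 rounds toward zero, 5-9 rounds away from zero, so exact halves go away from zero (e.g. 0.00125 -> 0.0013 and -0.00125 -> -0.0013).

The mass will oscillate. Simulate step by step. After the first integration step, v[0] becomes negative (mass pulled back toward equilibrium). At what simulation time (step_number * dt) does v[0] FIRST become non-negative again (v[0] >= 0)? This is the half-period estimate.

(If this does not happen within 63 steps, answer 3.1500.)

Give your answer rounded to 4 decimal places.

Step 0: x=[9.5000] v=[0.0000]
Step 1: x=[9.4980] v=[-0.0406]
Step 2: x=[9.4939] v=[-0.0812]
Step 3: x=[9.4878] v=[-0.1217]
Step 4: x=[9.4797] v=[-0.1621]
Step 5: x=[9.4696] v=[-0.2023]
Step 6: x=[9.4575] v=[-0.2424]
Step 7: x=[9.4434] v=[-0.2822]
Step 8: x=[9.4273] v=[-0.3218]
Step 9: x=[9.4092] v=[-0.3611]
Step 10: x=[9.3892] v=[-0.4001]
Step 11: x=[9.3673] v=[-0.4387]
Step 12: x=[9.3435] v=[-0.4769]
Step 13: x=[9.3178] v=[-0.5147]
Step 14: x=[9.2902] v=[-0.5521]
Step 15: x=[9.2608] v=[-0.5890]
Step 16: x=[9.2295] v=[-0.6254]
Step 17: x=[9.1964] v=[-0.6612]
Step 18: x=[9.1616] v=[-0.6964]
Step 19: x=[9.1251] v=[-0.7310]
Step 20: x=[9.0869] v=[-0.7650]
Step 21: x=[9.0470] v=[-0.7983]
Step 22: x=[9.0055] v=[-0.8309]
Step 23: x=[8.9624] v=[-0.8628]
Step 24: x=[8.9177] v=[-0.8939]
Step 25: x=[8.8715] v=[-0.9242]
Step 26: x=[8.8238] v=[-0.9537]
Step 27: x=[8.7747] v=[-0.9824]
Step 28: x=[8.7242] v=[-1.0102]
Step 29: x=[8.6723] v=[-1.0371]
Step 30: x=[8.6191] v=[-1.0631]
Step 31: x=[8.5647] v=[-1.0881]
Step 32: x=[8.5091] v=[-1.1122]
Step 33: x=[8.4523] v=[-1.1353]
Step 34: x=[8.3944] v=[-1.1574]
Step 35: x=[8.3355] v=[-1.1785]
Step 36: x=[8.2756] v=[-1.1985]
Step 37: x=[8.2147] v=[-1.2175]
Step 38: x=[8.1529] v=[-1.2354]
Step 39: x=[8.0903] v=[-1.2522]
Step 40: x=[8.0269] v=[-1.2679]
Step 41: x=[7.9628] v=[-1.2825]
Step 42: x=[7.8980] v=[-1.2960]
Step 43: x=[7.8326] v=[-1.3083]
Step 44: x=[7.7666] v=[-1.3195]
Step 45: x=[7.7001] v=[-1.3295]
Step 46: x=[7.6332] v=[-1.3383]
Step 47: x=[7.5659] v=[-1.3459]
Step 48: x=[7.4983] v=[-1.3524]
Step 49: x=[7.4304] v=[-1.3577]
Step 50: x=[7.3623] v=[-1.3618]
Step 51: x=[7.2941] v=[-1.3647]
Step 52: x=[7.2258] v=[-1.3664]
Step 53: x=[7.1575] v=[-1.3669]
Step 54: x=[7.0892] v=[-1.3662]
Step 55: x=[7.0210] v=[-1.3642]
Step 56: x=[6.9530] v=[-1.3610]
Step 57: x=[6.8852] v=[-1.3566]
Step 58: x=[6.8177] v=[-1.3510]
Step 59: x=[6.7505] v=[-1.3443]
Step 60: x=[6.6837] v=[-1.3364]
Step 61: x=[6.6173] v=[-1.3273]
Step 62: x=[6.5515] v=[-1.3170]
Step 63: x=[6.4862] v=[-1.3056]
v[0] did not become non-negative within 63 steps; using fallback time=3.1500

Answer: 3.1500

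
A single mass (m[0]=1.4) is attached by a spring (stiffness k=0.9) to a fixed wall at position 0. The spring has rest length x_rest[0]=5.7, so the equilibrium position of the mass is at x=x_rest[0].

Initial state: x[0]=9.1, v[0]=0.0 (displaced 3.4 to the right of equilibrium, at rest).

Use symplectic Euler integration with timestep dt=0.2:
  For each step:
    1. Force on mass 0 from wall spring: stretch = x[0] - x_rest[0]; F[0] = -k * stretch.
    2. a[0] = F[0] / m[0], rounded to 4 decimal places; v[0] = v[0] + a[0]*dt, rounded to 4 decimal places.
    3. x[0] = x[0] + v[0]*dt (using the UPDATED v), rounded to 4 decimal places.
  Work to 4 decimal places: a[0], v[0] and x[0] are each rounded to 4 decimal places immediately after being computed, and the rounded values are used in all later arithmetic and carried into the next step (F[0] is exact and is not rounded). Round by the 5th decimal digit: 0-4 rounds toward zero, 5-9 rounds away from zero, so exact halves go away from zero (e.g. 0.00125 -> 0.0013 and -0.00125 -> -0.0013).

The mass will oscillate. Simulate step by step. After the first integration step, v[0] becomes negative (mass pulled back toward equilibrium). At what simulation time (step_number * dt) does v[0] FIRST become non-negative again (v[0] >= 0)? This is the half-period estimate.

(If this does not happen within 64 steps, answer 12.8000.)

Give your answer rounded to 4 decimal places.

Answer: 4.0000

Derivation:
Step 0: x=[9.1000] v=[0.0000]
Step 1: x=[9.0126] v=[-0.4371]
Step 2: x=[8.8400] v=[-0.8630]
Step 3: x=[8.5867] v=[-1.2667]
Step 4: x=[8.2591] v=[-1.6378]
Step 5: x=[7.8657] v=[-1.9668]
Step 6: x=[7.4167] v=[-2.2452]
Step 7: x=[6.9235] v=[-2.4659]
Step 8: x=[6.3989] v=[-2.6232]
Step 9: x=[5.8563] v=[-2.7131]
Step 10: x=[5.3097] v=[-2.7332]
Step 11: x=[4.7731] v=[-2.6830]
Step 12: x=[4.2603] v=[-2.5638]
Step 13: x=[3.7846] v=[-2.3787]
Step 14: x=[3.3581] v=[-2.1324]
Step 15: x=[2.9918] v=[-1.8313]
Step 16: x=[2.6952] v=[-1.4831]
Step 17: x=[2.4758] v=[-1.0968]
Step 18: x=[2.3393] v=[-0.6823]
Step 19: x=[2.2893] v=[-0.2502]
Step 20: x=[2.3270] v=[0.1883]
First v>=0 after going negative at step 20, time=4.0000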